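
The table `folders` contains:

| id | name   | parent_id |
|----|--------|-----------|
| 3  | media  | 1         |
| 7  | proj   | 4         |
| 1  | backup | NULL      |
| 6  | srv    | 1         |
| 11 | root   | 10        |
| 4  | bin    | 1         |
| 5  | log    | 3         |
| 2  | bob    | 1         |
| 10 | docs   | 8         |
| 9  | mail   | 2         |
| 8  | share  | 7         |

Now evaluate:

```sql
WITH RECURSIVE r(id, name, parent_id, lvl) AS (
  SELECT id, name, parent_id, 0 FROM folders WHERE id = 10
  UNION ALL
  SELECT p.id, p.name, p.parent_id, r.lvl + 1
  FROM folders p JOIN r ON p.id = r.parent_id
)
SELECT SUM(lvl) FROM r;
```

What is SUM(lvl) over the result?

Base: id=10 (docs), parent_id=8, lvl 0.
Iteration 1: join on id=8 -> share (id 8, parent_id=7, lvl 1).
Iteration 2: join on id=7 -> proj (id 7, parent_id=4, lvl 2).
Iteration 3: join on id=4 -> bin (id 4, parent_id=1, lvl 3).
Iteration 4: join on id=1 -> backup (id 1, parent_id=NULL, lvl 4).
Iteration 5: parent_id is NULL; no match; recursion stops.
SUM(lvl) = 0 + 1 + 2 + 3 + 4 = 10.

10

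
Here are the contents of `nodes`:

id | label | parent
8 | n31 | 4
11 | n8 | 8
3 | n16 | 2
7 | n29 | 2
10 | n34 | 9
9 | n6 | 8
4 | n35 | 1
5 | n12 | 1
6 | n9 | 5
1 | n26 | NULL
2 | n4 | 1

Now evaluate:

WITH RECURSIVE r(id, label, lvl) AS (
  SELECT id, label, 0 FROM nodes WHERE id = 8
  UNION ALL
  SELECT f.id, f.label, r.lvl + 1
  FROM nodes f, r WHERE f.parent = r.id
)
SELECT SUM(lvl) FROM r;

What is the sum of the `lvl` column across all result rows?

4

Base: id=8 (n31) at lvl 0.
Iteration 1: rows with parent in {8} -> n6 (id 9, lvl 1), n8 (id 11, lvl 1).
Iteration 2: rows with parent in {9,11} -> n34 (id 10, lvl 2).
Iteration 3: no rows with parent in {10}; recursion stops.
SUM(lvl) = 0 + 1 + 1 + 2 = 4.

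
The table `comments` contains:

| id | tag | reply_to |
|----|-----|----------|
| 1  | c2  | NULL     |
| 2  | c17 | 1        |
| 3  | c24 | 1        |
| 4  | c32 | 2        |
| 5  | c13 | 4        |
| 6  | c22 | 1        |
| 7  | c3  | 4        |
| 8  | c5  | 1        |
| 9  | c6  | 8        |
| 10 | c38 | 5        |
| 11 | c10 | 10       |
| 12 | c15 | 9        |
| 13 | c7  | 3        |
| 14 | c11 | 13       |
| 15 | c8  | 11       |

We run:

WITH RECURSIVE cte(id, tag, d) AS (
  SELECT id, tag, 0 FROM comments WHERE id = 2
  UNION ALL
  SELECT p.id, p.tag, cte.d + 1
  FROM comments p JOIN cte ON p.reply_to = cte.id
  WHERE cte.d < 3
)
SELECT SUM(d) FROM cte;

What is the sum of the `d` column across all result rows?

8

Base: id=2 (c17) at d 0.
Iteration 1: rows with reply_to in {2} -> c32 (id 4, d 1).
Iteration 2: rows with reply_to in {4} -> c13 (id 5, d 2), c3 (id 7, d 2).
Iteration 3: rows with reply_to in {5,7} -> c38 (id 10, d 3).
Iteration 4: d < 3 fails for all current rows; recursion stops.
SUM(d) = 0 + 1 + 2 + 2 + 3 = 8.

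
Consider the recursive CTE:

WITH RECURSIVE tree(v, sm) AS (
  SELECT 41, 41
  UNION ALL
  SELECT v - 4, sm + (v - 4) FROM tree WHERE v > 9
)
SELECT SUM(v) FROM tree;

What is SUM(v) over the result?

Base: v=41, sm=41.
Iteration 1: 41 > 9 holds -> v = 41 - 4 = 37, sm = 41 + 37 = 78.
Iteration 2: 37 > 9 holds -> v = 37 - 4 = 33, sm = 78 + 33 = 111.
Iteration 3: 33 > 9 holds -> v = 33 - 4 = 29, sm = 111 + 29 = 140.
Iteration 4: 29 > 9 holds -> v = 29 - 4 = 25, sm = 140 + 25 = 165.
Iteration 5: 25 > 9 holds -> v = 25 - 4 = 21, sm = 165 + 21 = 186.
Iteration 6: 21 > 9 holds -> v = 21 - 4 = 17, sm = 186 + 17 = 203.
Iteration 7: 17 > 9 holds -> v = 17 - 4 = 13, sm = 203 + 13 = 216.
Iteration 8: 13 > 9 holds -> v = 13 - 4 = 9, sm = 216 + 9 = 225.
Iteration 9: 9 > 9 fails; recursion stops.
SUM(v) = 41 + 37 + 33 + 29 + 25 + 21 + 17 + 13 + 9 = 225.

225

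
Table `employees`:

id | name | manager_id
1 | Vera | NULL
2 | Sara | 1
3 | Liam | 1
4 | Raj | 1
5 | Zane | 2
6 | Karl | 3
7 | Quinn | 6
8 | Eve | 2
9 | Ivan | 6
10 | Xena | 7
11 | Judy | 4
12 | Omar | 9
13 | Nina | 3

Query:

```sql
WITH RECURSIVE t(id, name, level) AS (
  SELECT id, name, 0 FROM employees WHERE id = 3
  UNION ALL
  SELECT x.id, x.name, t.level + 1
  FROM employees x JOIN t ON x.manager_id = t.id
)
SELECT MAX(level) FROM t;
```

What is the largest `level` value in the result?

3

Base: id=3 (Liam) at level 0.
Iteration 1: rows with manager_id in {3} -> Karl (id 6, level 1), Nina (id 13, level 1).
Iteration 2: rows with manager_id in {6,13} -> Quinn (id 7, level 2), Ivan (id 9, level 2).
Iteration 3: rows with manager_id in {7,9} -> Xena (id 10, level 3), Omar (id 12, level 3).
Iteration 4: no rows with manager_id in {10,12}; recursion stops.
level values: 0, 1, 1, 2, 2, 3, 3; the maximum is 3.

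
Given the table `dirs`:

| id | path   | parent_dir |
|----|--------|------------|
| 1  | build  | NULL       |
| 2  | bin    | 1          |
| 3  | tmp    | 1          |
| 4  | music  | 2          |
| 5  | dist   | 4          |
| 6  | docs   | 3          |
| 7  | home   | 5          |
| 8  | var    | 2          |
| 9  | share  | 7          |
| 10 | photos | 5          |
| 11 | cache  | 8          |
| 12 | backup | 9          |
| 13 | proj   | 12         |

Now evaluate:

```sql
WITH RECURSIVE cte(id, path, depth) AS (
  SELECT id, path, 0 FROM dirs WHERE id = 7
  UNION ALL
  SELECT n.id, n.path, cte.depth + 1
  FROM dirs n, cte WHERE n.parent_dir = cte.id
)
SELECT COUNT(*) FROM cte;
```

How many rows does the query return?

Base: id=7 (home) at depth 0.
Iteration 1: rows with parent_dir in {7} -> share (id 9, depth 1).
Iteration 2: rows with parent_dir in {9} -> backup (id 12, depth 2).
Iteration 3: rows with parent_dir in {12} -> proj (id 13, depth 3).
Iteration 4: no rows with parent_dir in {13}; recursion stops.
Total rows emitted: 4.

4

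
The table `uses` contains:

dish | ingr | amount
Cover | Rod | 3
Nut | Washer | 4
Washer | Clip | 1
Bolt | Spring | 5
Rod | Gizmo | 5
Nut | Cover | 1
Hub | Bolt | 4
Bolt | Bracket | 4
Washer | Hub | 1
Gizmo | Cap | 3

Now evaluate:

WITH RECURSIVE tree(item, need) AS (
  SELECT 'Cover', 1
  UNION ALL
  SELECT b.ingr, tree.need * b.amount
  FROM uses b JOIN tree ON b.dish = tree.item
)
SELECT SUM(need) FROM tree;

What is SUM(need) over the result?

Base: (Cover, need=1).
Iteration 1: components of {Cover} -> Rod = 1*3 = 3.
Iteration 2: components of {Rod} -> Gizmo = 3*5 = 15.
Iteration 3: components of {Gizmo} -> Cap = 15*3 = 45.
Iteration 4: no further components; recursion stops.
SUM(need) = 1 + 3 + 15 + 45 = 64.

64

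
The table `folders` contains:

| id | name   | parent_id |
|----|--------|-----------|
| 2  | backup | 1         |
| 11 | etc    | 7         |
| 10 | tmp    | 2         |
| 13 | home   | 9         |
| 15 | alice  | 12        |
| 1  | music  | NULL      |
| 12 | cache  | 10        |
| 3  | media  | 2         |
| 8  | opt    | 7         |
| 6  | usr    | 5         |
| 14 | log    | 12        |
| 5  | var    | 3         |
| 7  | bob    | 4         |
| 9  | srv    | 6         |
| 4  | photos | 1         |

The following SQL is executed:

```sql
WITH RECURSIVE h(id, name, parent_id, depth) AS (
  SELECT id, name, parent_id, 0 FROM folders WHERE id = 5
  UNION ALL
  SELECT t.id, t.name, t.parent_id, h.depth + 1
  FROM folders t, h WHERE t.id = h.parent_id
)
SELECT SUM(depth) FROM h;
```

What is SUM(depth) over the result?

Base: id=5 (var), parent_id=3, depth 0.
Iteration 1: join on id=3 -> media (id 3, parent_id=2, depth 1).
Iteration 2: join on id=2 -> backup (id 2, parent_id=1, depth 2).
Iteration 3: join on id=1 -> music (id 1, parent_id=NULL, depth 3).
Iteration 4: parent_id is NULL; no match; recursion stops.
SUM(depth) = 0 + 1 + 2 + 3 = 6.

6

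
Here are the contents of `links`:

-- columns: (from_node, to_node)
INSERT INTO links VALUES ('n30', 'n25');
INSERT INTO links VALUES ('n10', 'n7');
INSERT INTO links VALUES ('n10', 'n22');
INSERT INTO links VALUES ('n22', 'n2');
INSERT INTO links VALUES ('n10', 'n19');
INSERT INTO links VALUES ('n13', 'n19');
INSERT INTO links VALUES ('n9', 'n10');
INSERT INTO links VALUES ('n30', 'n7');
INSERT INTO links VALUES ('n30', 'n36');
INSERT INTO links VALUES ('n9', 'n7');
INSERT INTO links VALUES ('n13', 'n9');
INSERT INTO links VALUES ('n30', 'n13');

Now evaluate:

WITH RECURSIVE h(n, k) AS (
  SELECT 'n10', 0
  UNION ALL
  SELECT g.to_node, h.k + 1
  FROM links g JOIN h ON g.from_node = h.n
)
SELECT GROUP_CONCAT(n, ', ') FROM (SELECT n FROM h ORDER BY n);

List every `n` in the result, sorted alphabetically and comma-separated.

Base: (n10, k=0).
Iteration 1: edges from {n10} -> (n19, k=1), (n22, k=1), (n7, k=1).
Iteration 2: edges from {n19,n22,n7} -> (n2, k=2).
Iteration 3: no outgoing edges from {n2}; recursion stops.

n10, n19, n2, n22, n7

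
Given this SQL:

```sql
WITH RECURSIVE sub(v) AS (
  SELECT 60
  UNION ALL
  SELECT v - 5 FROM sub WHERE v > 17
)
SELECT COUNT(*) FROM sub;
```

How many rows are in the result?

Base: v=60.
Iteration 1: 60 > 17 holds -> v = 60 - 5 = 55.
Iteration 2: 55 > 17 holds -> v = 55 - 5 = 50.
Iteration 3: 50 > 17 holds -> v = 50 - 5 = 45.
Iteration 4: 45 > 17 holds -> v = 45 - 5 = 40.
Iteration 5: 40 > 17 holds -> v = 40 - 5 = 35.
Iteration 6: 35 > 17 holds -> v = 35 - 5 = 30.
Iteration 7: 30 > 17 holds -> v = 30 - 5 = 25.
Iteration 8: 25 > 17 holds -> v = 25 - 5 = 20.
Iteration 9: 20 > 17 holds -> v = 20 - 5 = 15.
Iteration 10: 15 > 17 fails; recursion stops.
Total rows emitted: 10.

10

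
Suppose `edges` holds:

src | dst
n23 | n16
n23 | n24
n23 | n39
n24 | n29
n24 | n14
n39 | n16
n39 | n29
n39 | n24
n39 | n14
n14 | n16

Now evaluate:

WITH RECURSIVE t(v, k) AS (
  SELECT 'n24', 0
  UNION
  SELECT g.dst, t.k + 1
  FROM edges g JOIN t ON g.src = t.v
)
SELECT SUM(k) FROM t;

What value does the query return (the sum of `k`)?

4

Base: (n24, k=0).
Iteration 1: edges from {n24} -> (n14, k=1), (n29, k=1).
Iteration 2: edges from {n14,n29} -> (n16, k=2).
Iteration 3: no outgoing edges from {n16}; recursion stops.
SUM(k) = 0 + 1 + 1 + 2 = 4.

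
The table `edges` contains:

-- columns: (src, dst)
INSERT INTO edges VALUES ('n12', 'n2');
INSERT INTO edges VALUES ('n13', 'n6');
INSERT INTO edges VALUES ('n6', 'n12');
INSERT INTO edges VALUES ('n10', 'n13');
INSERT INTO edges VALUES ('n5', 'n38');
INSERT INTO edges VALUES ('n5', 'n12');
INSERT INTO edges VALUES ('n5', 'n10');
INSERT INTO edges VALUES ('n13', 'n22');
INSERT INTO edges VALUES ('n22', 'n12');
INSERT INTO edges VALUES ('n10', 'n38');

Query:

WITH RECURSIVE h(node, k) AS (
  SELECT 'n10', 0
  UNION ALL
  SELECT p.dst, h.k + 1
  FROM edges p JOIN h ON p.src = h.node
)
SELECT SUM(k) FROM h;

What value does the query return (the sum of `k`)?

20

Base: (n10, k=0).
Iteration 1: edges from {n10} -> (n13, k=1), (n38, k=1).
Iteration 2: edges from {n13,n38} -> (n22, k=2), (n6, k=2).
Iteration 3: edges from {n22,n6} -> (n12, k=3) x2. [UNION ALL keeps all 2 new rows, including repeats]
Iteration 4: edges from {n12} -> (n2, k=4) x2. [UNION ALL keeps all 2 new rows, including repeats]
Iteration 5: no outgoing edges from {n2}; recursion stops.
SUM(k) = 0 + 1 + 1 + 2 + 2 + 3 + 3 + 4 + 4 = 20.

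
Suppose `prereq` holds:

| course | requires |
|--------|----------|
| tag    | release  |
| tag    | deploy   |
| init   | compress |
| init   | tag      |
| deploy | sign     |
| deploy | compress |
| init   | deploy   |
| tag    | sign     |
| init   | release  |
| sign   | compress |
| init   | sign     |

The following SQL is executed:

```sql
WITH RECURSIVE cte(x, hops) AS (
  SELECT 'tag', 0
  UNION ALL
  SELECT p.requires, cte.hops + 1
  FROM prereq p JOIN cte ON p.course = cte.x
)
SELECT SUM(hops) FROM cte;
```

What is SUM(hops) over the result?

Base: (tag, hops=0).
Iteration 1: edges from {tag} -> (deploy, hops=1), (release, hops=1), (sign, hops=1).
Iteration 2: edges from {deploy,release,sign} -> (compress, hops=2) x2, (sign, hops=2). [UNION ALL keeps all 3 new rows, including repeats]
Iteration 3: edges from {compress,sign} -> (compress, hops=3).
Iteration 4: no outgoing edges from {compress}; recursion stops.
SUM(hops) = 0 + 1 + 1 + 1 + 2 + 2 + 2 + 3 = 12.

12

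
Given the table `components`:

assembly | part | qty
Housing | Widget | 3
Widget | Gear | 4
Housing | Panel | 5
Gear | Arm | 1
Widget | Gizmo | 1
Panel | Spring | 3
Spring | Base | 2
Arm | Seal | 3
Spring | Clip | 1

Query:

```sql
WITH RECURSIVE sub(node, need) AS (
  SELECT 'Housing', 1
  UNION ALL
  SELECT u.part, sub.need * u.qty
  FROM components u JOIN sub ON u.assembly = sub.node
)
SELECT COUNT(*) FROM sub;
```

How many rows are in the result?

Base: (Housing, need=1).
Iteration 1: components of {Housing} -> Panel = 1*5 = 5, Widget = 1*3 = 3.
Iteration 2: components of {Panel,Widget} -> Gear = 3*4 = 12, Gizmo = 3*1 = 3, Spring = 5*3 = 15.
Iteration 3: components of {Gear,Gizmo,Spring} -> Arm = 12*1 = 12, Base = 15*2 = 30, Clip = 15*1 = 15.
Iteration 4: components of {Arm,Base,Clip} -> Seal = 12*3 = 36.
Iteration 5: no further components; recursion stops.
Total rows emitted: 10.

10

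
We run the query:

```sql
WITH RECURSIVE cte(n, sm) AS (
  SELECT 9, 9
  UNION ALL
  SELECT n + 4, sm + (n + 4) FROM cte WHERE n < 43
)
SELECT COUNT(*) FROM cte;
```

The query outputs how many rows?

Base: n=9, sm=9.
Iteration 1: 9 < 43 holds -> n = 9 + 4 = 13, sm = 9 + 13 = 22.
Iteration 2: 13 < 43 holds -> n = 13 + 4 = 17, sm = 22 + 17 = 39.
Iteration 3: 17 < 43 holds -> n = 17 + 4 = 21, sm = 39 + 21 = 60.
Iteration 4: 21 < 43 holds -> n = 21 + 4 = 25, sm = 60 + 25 = 85.
Iteration 5: 25 < 43 holds -> n = 25 + 4 = 29, sm = 85 + 29 = 114.
Iteration 6: 29 < 43 holds -> n = 29 + 4 = 33, sm = 114 + 33 = 147.
Iteration 7: 33 < 43 holds -> n = 33 + 4 = 37, sm = 147 + 37 = 184.
Iteration 8: 37 < 43 holds -> n = 37 + 4 = 41, sm = 184 + 41 = 225.
Iteration 9: 41 < 43 holds -> n = 41 + 4 = 45, sm = 225 + 45 = 270.
Iteration 10: 45 < 43 fails; recursion stops.
Total rows emitted: 10.

10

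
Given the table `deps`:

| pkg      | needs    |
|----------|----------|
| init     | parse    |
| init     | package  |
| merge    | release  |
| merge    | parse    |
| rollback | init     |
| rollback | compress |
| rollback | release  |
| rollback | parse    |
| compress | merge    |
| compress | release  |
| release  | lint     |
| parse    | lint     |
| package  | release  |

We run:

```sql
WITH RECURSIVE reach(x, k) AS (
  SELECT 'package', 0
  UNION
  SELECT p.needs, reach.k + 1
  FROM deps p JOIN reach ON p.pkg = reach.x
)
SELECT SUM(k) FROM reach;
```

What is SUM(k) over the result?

3

Base: (package, k=0).
Iteration 1: edges from {package} -> (release, k=1).
Iteration 2: edges from {release} -> (lint, k=2).
Iteration 3: no outgoing edges from {lint}; recursion stops.
SUM(k) = 0 + 1 + 2 = 3.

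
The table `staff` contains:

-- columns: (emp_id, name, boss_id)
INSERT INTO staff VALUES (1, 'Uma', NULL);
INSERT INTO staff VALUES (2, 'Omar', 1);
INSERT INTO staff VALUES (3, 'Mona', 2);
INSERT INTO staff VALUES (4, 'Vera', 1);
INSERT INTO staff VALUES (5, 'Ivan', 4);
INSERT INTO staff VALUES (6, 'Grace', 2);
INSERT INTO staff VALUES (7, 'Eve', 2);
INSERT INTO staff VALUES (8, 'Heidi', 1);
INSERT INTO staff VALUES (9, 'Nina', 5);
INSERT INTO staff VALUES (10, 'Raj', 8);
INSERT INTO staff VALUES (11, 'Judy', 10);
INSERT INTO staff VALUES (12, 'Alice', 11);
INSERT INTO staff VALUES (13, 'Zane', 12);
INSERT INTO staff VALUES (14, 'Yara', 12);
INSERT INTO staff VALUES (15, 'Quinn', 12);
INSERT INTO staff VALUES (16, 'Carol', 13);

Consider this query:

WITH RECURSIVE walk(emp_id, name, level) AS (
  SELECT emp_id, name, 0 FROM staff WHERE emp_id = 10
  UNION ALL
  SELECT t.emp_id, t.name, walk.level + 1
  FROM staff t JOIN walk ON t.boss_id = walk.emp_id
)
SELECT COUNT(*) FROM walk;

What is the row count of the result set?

Base: emp_id=10 (Raj) at level 0.
Iteration 1: rows with boss_id in {10} -> Judy (id 11, level 1).
Iteration 2: rows with boss_id in {11} -> Alice (id 12, level 2).
Iteration 3: rows with boss_id in {12} -> Zane (id 13, level 3), Yara (id 14, level 3), Quinn (id 15, level 3).
Iteration 4: rows with boss_id in {13,14,15} -> Carol (id 16, level 4).
Iteration 5: no rows with boss_id in {16}; recursion stops.
Total rows emitted: 7.

7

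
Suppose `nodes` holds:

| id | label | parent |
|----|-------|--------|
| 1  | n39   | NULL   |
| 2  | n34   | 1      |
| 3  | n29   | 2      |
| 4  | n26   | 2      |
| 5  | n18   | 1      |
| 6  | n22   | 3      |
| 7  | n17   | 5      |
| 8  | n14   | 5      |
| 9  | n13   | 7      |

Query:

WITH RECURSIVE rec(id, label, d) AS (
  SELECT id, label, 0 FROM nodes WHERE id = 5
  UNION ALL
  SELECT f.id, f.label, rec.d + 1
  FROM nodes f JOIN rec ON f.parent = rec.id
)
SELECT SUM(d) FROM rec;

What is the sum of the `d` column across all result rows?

4

Base: id=5 (n18) at d 0.
Iteration 1: rows with parent in {5} -> n17 (id 7, d 1), n14 (id 8, d 1).
Iteration 2: rows with parent in {7,8} -> n13 (id 9, d 2).
Iteration 3: no rows with parent in {9}; recursion stops.
SUM(d) = 0 + 1 + 1 + 2 = 4.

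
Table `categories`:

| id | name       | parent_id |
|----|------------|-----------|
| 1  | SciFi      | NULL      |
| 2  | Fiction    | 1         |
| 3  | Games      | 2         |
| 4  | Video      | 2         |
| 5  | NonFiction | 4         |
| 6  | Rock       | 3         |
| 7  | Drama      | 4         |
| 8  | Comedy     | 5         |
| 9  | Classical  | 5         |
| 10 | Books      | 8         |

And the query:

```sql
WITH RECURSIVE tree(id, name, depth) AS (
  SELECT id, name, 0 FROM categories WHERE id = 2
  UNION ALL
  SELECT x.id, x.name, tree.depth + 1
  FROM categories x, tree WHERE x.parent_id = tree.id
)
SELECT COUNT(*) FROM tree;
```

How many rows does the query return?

9

Base: id=2 (Fiction) at depth 0.
Iteration 1: rows with parent_id in {2} -> Games (id 3, depth 1), Video (id 4, depth 1).
Iteration 2: rows with parent_id in {3,4} -> NonFiction (id 5, depth 2), Rock (id 6, depth 2), Drama (id 7, depth 2).
Iteration 3: rows with parent_id in {5,6,7} -> Comedy (id 8, depth 3), Classical (id 9, depth 3).
Iteration 4: rows with parent_id in {8,9} -> Books (id 10, depth 4).
Iteration 5: no rows with parent_id in {10}; recursion stops.
Total rows emitted: 9.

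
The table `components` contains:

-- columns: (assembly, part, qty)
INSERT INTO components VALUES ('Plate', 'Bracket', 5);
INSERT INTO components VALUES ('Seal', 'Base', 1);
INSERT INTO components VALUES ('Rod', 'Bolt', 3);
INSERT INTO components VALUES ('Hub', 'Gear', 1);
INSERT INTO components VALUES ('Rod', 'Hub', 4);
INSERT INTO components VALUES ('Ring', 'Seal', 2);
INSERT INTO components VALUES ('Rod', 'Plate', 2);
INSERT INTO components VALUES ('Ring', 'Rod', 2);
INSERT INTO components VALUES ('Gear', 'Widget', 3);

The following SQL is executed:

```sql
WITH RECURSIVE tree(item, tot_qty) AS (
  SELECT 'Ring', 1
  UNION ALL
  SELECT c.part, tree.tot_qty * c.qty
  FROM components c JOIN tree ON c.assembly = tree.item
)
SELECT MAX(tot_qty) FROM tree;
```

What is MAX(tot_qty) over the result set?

Base: (Ring, tot_qty=1).
Iteration 1: components of {Ring} -> Rod = 1*2 = 2, Seal = 1*2 = 2.
Iteration 2: components of {Rod,Seal} -> Base = 2*1 = 2, Bolt = 2*3 = 6, Hub = 2*4 = 8, Plate = 2*2 = 4.
Iteration 3: components of {Base,Bolt,Hub,Plate} -> Bracket = 4*5 = 20, Gear = 8*1 = 8.
Iteration 4: components of {Bracket,Gear} -> Widget = 8*3 = 24.
Iteration 5: no further components; recursion stops.
tot_qty values: 1, 2, 2, 6, 8, 4, 2, 8, 20, 24; the maximum is 24.

24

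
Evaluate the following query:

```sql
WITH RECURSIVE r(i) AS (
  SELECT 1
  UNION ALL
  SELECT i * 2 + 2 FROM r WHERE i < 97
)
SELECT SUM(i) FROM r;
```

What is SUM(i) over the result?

Base: i=1.
Iteration 1: 1 < 97 holds -> i = 1 * 2 + 2 = 4.
Iteration 2: 4 < 97 holds -> i = 4 * 2 + 2 = 10.
Iteration 3: 10 < 97 holds -> i = 10 * 2 + 2 = 22.
Iteration 4: 22 < 97 holds -> i = 22 * 2 + 2 = 46.
Iteration 5: 46 < 97 holds -> i = 46 * 2 + 2 = 94.
Iteration 6: 94 < 97 holds -> i = 94 * 2 + 2 = 190.
Iteration 7: 190 < 97 fails; recursion stops.
SUM(i) = 1 + 4 + 10 + 22 + 46 + 94 + 190 = 367.

367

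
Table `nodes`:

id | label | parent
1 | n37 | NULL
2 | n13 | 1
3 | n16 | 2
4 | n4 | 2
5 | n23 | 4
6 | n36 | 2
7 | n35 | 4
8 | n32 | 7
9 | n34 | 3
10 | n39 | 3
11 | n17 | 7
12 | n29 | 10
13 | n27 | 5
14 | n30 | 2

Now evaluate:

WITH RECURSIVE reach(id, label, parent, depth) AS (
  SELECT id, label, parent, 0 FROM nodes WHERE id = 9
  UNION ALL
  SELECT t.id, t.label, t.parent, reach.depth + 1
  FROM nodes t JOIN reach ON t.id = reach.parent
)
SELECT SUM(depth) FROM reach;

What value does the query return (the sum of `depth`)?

Base: id=9 (n34), parent=3, depth 0.
Iteration 1: join on id=3 -> n16 (id 3, parent=2, depth 1).
Iteration 2: join on id=2 -> n13 (id 2, parent=1, depth 2).
Iteration 3: join on id=1 -> n37 (id 1, parent=NULL, depth 3).
Iteration 4: parent is NULL; no match; recursion stops.
SUM(depth) = 0 + 1 + 2 + 3 = 6.

6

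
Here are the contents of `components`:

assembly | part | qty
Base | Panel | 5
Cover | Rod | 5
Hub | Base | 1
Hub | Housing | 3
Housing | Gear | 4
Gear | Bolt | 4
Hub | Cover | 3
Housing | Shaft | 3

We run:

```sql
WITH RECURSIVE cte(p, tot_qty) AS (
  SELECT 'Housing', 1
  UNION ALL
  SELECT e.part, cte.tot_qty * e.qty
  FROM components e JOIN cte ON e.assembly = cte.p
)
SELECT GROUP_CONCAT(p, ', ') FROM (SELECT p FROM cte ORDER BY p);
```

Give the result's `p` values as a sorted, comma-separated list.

Base: (Housing, tot_qty=1).
Iteration 1: components of {Housing} -> Gear = 1*4 = 4, Shaft = 1*3 = 3.
Iteration 2: components of {Gear,Shaft} -> Bolt = 4*4 = 16.
Iteration 3: no further components; recursion stops.

Bolt, Gear, Housing, Shaft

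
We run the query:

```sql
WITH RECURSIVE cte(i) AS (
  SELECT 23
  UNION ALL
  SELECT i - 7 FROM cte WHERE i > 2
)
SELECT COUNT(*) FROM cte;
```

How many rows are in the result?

Base: i=23.
Iteration 1: 23 > 2 holds -> i = 23 - 7 = 16.
Iteration 2: 16 > 2 holds -> i = 16 - 7 = 9.
Iteration 3: 9 > 2 holds -> i = 9 - 7 = 2.
Iteration 4: 2 > 2 fails; recursion stops.
Total rows emitted: 4.

4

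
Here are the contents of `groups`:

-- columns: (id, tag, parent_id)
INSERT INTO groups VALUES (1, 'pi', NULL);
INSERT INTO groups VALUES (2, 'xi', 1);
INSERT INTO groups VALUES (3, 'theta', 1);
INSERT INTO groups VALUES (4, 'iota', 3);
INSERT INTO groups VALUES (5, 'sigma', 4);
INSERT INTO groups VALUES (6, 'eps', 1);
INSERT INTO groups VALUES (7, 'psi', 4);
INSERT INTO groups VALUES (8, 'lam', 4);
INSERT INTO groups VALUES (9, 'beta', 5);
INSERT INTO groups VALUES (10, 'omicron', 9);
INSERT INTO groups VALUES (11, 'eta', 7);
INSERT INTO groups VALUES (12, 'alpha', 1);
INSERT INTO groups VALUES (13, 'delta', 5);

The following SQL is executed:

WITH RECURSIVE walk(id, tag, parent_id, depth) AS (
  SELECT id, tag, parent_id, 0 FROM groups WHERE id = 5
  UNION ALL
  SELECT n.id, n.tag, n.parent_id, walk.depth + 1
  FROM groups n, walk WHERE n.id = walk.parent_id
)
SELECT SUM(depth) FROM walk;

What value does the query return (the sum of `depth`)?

Base: id=5 (sigma), parent_id=4, depth 0.
Iteration 1: join on id=4 -> iota (id 4, parent_id=3, depth 1).
Iteration 2: join on id=3 -> theta (id 3, parent_id=1, depth 2).
Iteration 3: join on id=1 -> pi (id 1, parent_id=NULL, depth 3).
Iteration 4: parent_id is NULL; no match; recursion stops.
SUM(depth) = 0 + 1 + 2 + 3 = 6.

6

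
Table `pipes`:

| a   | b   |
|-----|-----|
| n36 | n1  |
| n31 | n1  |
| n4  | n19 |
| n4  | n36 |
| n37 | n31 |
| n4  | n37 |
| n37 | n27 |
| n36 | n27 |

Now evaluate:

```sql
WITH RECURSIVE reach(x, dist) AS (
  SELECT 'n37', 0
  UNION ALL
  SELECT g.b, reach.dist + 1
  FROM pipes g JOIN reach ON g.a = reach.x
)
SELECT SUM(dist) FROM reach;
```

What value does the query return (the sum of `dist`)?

Base: (n37, dist=0).
Iteration 1: edges from {n37} -> (n27, dist=1), (n31, dist=1).
Iteration 2: edges from {n27,n31} -> (n1, dist=2).
Iteration 3: no outgoing edges from {n1}; recursion stops.
SUM(dist) = 0 + 1 + 1 + 2 = 4.

4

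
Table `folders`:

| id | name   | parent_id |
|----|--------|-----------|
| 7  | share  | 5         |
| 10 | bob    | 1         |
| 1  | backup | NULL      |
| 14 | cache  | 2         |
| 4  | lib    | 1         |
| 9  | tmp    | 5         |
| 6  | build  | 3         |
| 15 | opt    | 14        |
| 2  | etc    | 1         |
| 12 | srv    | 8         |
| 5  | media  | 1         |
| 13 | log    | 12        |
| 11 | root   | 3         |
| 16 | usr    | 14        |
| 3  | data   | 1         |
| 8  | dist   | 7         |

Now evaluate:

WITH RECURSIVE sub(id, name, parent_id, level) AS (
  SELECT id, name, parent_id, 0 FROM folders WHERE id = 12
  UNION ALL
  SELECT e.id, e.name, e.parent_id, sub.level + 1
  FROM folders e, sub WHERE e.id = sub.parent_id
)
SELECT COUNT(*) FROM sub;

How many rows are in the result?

Base: id=12 (srv), parent_id=8, level 0.
Iteration 1: join on id=8 -> dist (id 8, parent_id=7, level 1).
Iteration 2: join on id=7 -> share (id 7, parent_id=5, level 2).
Iteration 3: join on id=5 -> media (id 5, parent_id=1, level 3).
Iteration 4: join on id=1 -> backup (id 1, parent_id=NULL, level 4).
Iteration 5: parent_id is NULL; no match; recursion stops.
Total rows emitted: 5.

5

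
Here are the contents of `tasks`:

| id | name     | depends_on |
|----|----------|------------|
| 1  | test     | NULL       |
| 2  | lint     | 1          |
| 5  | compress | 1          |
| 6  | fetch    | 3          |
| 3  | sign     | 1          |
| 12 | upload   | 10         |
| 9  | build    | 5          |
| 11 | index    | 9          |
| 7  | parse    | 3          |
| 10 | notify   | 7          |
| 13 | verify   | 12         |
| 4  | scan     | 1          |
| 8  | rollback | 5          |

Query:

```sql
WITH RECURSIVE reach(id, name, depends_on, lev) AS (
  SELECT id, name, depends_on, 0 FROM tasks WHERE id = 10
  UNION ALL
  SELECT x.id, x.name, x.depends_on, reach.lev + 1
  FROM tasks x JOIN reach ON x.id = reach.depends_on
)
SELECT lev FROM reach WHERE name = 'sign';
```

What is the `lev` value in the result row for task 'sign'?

Base: id=10 (notify), depends_on=7, lev 0.
Iteration 1: join on id=7 -> parse (id 7, depends_on=3, lev 1).
Iteration 2: join on id=3 -> sign (id 3, depends_on=1, lev 2).
Iteration 3: join on id=1 -> test (id 1, depends_on=NULL, lev 3).
Iteration 4: depends_on is NULL; no match; recursion stops.

2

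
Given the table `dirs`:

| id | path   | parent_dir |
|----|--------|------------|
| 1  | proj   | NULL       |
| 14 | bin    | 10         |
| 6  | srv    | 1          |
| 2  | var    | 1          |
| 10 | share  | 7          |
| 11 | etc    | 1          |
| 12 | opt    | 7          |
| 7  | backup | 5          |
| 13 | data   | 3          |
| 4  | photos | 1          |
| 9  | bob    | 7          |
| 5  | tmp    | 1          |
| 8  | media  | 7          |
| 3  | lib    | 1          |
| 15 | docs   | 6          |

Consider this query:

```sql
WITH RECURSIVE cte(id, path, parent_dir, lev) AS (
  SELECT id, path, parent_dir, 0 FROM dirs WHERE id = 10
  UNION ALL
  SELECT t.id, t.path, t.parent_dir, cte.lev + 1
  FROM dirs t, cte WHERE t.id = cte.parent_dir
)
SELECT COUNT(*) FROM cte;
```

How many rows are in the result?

4

Base: id=10 (share), parent_dir=7, lev 0.
Iteration 1: join on id=7 -> backup (id 7, parent_dir=5, lev 1).
Iteration 2: join on id=5 -> tmp (id 5, parent_dir=1, lev 2).
Iteration 3: join on id=1 -> proj (id 1, parent_dir=NULL, lev 3).
Iteration 4: parent_dir is NULL; no match; recursion stops.
Total rows emitted: 4.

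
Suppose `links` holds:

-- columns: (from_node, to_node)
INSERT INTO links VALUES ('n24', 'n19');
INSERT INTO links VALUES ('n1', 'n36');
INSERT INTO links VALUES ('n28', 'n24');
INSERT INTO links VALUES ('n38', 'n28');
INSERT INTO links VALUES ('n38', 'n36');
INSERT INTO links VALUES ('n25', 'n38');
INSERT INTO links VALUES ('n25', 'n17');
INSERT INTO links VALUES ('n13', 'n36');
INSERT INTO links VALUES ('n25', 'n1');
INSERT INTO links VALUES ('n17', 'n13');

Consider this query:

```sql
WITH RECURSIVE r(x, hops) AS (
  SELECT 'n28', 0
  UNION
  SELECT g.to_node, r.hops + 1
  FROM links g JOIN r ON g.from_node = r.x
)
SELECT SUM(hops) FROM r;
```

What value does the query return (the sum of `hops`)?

3

Base: (n28, hops=0).
Iteration 1: edges from {n28} -> (n24, hops=1).
Iteration 2: edges from {n24} -> (n19, hops=2).
Iteration 3: no outgoing edges from {n19}; recursion stops.
SUM(hops) = 0 + 1 + 2 = 3.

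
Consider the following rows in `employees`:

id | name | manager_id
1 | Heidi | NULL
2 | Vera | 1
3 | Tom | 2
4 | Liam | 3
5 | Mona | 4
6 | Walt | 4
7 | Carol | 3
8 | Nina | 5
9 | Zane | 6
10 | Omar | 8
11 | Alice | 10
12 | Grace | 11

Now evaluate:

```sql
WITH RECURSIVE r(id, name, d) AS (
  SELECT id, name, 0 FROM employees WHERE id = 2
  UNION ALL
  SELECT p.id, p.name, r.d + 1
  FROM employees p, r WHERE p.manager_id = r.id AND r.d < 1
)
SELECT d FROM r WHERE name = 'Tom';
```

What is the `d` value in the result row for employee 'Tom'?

Base: id=2 (Vera) at d 0.
Iteration 1: rows with manager_id in {2} -> Tom (id 3, d 1).
Iteration 2: d < 1 fails for all current rows; recursion stops.

1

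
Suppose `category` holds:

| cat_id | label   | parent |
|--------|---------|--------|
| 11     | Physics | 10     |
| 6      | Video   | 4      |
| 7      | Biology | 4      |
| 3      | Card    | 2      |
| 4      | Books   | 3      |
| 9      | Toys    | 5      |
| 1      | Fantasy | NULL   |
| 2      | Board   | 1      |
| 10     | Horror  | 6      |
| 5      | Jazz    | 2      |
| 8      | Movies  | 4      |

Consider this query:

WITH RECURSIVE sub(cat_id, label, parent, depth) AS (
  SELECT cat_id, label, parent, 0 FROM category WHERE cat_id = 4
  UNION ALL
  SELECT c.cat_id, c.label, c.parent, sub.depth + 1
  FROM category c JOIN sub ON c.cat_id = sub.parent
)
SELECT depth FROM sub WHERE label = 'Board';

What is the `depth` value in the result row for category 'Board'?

Base: cat_id=4 (Books), parent=3, depth 0.
Iteration 1: join on cat_id=3 -> Card (id 3, parent=2, depth 1).
Iteration 2: join on cat_id=2 -> Board (id 2, parent=1, depth 2).
Iteration 3: join on cat_id=1 -> Fantasy (id 1, parent=NULL, depth 3).
Iteration 4: parent is NULL; no match; recursion stops.

2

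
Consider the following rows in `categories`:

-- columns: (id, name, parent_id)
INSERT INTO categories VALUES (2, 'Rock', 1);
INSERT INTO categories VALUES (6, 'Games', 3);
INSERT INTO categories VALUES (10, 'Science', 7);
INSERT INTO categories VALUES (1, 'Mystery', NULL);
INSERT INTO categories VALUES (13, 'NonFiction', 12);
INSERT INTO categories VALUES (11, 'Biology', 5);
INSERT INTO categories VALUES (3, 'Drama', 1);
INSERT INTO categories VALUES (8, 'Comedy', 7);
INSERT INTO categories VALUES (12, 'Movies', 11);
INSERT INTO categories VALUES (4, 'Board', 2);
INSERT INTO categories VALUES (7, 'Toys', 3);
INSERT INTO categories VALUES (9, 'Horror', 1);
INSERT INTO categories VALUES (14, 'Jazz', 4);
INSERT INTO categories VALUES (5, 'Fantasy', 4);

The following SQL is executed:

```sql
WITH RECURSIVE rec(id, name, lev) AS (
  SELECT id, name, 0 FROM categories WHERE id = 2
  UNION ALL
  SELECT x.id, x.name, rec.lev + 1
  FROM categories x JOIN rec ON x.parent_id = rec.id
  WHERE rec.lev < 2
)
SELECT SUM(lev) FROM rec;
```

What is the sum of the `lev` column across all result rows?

5

Base: id=2 (Rock) at lev 0.
Iteration 1: rows with parent_id in {2} -> Board (id 4, lev 1).
Iteration 2: rows with parent_id in {4} -> Fantasy (id 5, lev 2), Jazz (id 14, lev 2).
Iteration 3: lev < 2 fails for all current rows; recursion stops.
SUM(lev) = 0 + 1 + 2 + 2 = 5.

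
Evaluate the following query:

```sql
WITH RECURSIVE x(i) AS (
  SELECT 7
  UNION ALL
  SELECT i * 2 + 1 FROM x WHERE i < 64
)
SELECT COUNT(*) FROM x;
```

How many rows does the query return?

5

Base: i=7.
Iteration 1: 7 < 64 holds -> i = 7 * 2 + 1 = 15.
Iteration 2: 15 < 64 holds -> i = 15 * 2 + 1 = 31.
Iteration 3: 31 < 64 holds -> i = 31 * 2 + 1 = 63.
Iteration 4: 63 < 64 holds -> i = 63 * 2 + 1 = 127.
Iteration 5: 127 < 64 fails; recursion stops.
Total rows emitted: 5.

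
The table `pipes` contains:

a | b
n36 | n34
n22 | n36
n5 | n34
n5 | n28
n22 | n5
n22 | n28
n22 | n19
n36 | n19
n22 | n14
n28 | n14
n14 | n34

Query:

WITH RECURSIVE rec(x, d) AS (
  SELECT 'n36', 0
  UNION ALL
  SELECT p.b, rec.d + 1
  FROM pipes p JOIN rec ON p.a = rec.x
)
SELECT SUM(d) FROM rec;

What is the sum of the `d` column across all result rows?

2

Base: (n36, d=0).
Iteration 1: edges from {n36} -> (n19, d=1), (n34, d=1).
Iteration 2: no outgoing edges from {n19,n34}; recursion stops.
SUM(d) = 0 + 1 + 1 = 2.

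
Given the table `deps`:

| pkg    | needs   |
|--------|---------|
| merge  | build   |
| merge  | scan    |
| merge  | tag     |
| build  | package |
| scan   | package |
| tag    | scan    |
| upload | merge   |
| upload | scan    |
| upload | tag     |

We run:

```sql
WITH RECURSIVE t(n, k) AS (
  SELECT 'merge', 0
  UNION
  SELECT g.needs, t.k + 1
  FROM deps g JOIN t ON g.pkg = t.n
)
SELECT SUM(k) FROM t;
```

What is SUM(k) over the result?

10

Base: (merge, k=0).
Iteration 1: edges from {merge} -> (build, k=1), (scan, k=1), (tag, k=1).
Iteration 2: edges from {build,scan,tag} -> (package, k=2), (scan, k=2). [UNION drops 1 duplicate row(s)]
Iteration 3: edges from {package,scan} -> (package, k=3).
Iteration 4: no outgoing edges from {package}; recursion stops.
SUM(k) = 0 + 1 + 1 + 1 + 2 + 2 + 3 = 10.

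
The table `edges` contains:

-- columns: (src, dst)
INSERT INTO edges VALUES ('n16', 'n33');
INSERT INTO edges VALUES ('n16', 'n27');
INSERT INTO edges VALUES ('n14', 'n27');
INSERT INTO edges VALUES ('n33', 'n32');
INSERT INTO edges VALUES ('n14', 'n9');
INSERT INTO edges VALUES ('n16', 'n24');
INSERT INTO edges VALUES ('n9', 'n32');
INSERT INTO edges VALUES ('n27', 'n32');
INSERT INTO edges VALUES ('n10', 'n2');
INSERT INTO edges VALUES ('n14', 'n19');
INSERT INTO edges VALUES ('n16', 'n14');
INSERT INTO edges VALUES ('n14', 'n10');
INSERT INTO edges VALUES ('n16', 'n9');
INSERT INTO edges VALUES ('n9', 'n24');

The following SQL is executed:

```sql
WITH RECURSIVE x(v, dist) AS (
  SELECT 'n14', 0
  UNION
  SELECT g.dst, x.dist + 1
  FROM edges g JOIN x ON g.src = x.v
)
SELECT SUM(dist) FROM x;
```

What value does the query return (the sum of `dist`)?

Base: (n14, dist=0).
Iteration 1: edges from {n14} -> (n10, dist=1), (n19, dist=1), (n27, dist=1), (n9, dist=1).
Iteration 2: edges from {n10,n19,n27,n9} -> (n2, dist=2), (n24, dist=2), (n32, dist=2). [UNION drops 1 duplicate row(s)]
Iteration 3: no outgoing edges from {n2,n24,n32}; recursion stops.
SUM(dist) = 0 + 1 + 1 + 1 + 1 + 2 + 2 + 2 = 10.

10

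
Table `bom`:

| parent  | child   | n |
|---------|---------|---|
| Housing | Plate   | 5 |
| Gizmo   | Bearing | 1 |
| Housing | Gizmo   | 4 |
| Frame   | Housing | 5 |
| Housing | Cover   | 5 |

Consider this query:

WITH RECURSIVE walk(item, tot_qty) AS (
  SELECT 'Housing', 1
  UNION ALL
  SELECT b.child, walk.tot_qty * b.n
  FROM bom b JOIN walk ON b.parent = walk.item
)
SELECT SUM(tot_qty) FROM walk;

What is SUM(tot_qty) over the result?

19

Base: (Housing, tot_qty=1).
Iteration 1: components of {Housing} -> Cover = 1*5 = 5, Gizmo = 1*4 = 4, Plate = 1*5 = 5.
Iteration 2: components of {Cover,Gizmo,Plate} -> Bearing = 4*1 = 4.
Iteration 3: no further components; recursion stops.
SUM(tot_qty) = 1 + 4 + 5 + 5 + 4 = 19.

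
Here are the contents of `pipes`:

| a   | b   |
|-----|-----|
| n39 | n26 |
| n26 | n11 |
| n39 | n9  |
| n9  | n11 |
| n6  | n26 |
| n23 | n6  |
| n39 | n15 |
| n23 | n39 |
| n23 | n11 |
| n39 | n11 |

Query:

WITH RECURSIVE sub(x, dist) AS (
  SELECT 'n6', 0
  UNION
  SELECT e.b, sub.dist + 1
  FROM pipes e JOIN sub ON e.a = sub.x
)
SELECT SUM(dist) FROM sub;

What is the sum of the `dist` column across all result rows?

3

Base: (n6, dist=0).
Iteration 1: edges from {n6} -> (n26, dist=1).
Iteration 2: edges from {n26} -> (n11, dist=2).
Iteration 3: no outgoing edges from {n11}; recursion stops.
SUM(dist) = 0 + 1 + 2 = 3.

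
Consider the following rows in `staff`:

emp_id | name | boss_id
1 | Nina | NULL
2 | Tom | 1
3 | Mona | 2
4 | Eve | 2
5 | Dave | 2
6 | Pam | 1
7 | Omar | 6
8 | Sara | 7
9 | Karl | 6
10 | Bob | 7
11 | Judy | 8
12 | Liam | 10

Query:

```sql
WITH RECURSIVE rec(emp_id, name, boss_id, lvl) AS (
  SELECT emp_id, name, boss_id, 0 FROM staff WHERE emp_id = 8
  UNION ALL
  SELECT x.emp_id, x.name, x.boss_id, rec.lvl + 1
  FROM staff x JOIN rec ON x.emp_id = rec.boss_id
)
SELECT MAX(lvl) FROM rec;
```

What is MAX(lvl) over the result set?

3

Base: emp_id=8 (Sara), boss_id=7, lvl 0.
Iteration 1: join on emp_id=7 -> Omar (id 7, boss_id=6, lvl 1).
Iteration 2: join on emp_id=6 -> Pam (id 6, boss_id=1, lvl 2).
Iteration 3: join on emp_id=1 -> Nina (id 1, boss_id=NULL, lvl 3).
Iteration 4: boss_id is NULL; no match; recursion stops.
lvl values: 0, 1, 2, 3; the maximum is 3.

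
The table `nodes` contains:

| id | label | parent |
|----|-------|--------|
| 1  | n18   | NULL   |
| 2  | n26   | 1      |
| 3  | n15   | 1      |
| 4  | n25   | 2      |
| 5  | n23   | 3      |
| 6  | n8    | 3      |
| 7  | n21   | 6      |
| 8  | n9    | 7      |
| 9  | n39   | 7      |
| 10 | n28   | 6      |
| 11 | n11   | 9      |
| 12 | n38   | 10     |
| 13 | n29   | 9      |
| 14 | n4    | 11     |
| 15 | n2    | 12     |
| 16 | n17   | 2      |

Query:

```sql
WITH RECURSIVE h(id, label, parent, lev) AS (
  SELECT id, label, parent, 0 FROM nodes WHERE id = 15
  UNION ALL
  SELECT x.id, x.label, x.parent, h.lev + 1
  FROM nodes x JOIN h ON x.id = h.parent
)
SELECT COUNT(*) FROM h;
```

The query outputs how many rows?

6

Base: id=15 (n2), parent=12, lev 0.
Iteration 1: join on id=12 -> n38 (id 12, parent=10, lev 1).
Iteration 2: join on id=10 -> n28 (id 10, parent=6, lev 2).
Iteration 3: join on id=6 -> n8 (id 6, parent=3, lev 3).
Iteration 4: join on id=3 -> n15 (id 3, parent=1, lev 4).
Iteration 5: join on id=1 -> n18 (id 1, parent=NULL, lev 5).
Iteration 6: parent is NULL; no match; recursion stops.
Total rows emitted: 6.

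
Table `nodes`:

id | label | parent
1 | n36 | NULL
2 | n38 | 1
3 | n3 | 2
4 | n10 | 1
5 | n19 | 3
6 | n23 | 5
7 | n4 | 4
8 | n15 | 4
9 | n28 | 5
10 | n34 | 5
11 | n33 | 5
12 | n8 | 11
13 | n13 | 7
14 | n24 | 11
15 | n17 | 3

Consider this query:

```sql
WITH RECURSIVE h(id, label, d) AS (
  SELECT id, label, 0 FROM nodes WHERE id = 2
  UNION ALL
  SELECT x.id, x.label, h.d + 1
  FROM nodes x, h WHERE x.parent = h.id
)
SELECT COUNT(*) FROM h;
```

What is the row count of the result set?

Base: id=2 (n38) at d 0.
Iteration 1: rows with parent in {2} -> n3 (id 3, d 1).
Iteration 2: rows with parent in {3} -> n19 (id 5, d 2), n17 (id 15, d 2).
Iteration 3: rows with parent in {5,15} -> n23 (id 6, d 3), n28 (id 9, d 3), n34 (id 10, d 3), n33 (id 11, d 3).
Iteration 4: rows with parent in {6,9,10,11} -> n8 (id 12, d 4), n24 (id 14, d 4).
Iteration 5: no rows with parent in {12,14}; recursion stops.
Total rows emitted: 10.

10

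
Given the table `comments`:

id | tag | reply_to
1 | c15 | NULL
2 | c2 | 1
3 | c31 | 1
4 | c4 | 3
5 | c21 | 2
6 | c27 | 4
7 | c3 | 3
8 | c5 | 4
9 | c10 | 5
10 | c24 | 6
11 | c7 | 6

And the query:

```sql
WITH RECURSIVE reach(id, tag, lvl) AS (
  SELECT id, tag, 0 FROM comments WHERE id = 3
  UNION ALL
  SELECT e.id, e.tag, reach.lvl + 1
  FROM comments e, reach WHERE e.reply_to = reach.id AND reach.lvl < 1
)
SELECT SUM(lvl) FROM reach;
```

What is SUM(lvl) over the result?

2

Base: id=3 (c31) at lvl 0.
Iteration 1: rows with reply_to in {3} -> c4 (id 4, lvl 1), c3 (id 7, lvl 1).
Iteration 2: lvl < 1 fails for all current rows; recursion stops.
SUM(lvl) = 0 + 1 + 1 = 2.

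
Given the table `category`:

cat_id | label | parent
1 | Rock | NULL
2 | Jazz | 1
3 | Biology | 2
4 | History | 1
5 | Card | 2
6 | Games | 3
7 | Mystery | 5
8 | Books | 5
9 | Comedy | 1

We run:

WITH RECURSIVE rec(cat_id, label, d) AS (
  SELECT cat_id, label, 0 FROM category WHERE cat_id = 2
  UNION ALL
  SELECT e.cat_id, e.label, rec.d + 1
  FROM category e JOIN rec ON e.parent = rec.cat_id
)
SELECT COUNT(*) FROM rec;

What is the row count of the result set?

Base: cat_id=2 (Jazz) at d 0.
Iteration 1: rows with parent in {2} -> Biology (id 3, d 1), Card (id 5, d 1).
Iteration 2: rows with parent in {3,5} -> Games (id 6, d 2), Mystery (id 7, d 2), Books (id 8, d 2).
Iteration 3: no rows with parent in {6,7,8}; recursion stops.
Total rows emitted: 6.

6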